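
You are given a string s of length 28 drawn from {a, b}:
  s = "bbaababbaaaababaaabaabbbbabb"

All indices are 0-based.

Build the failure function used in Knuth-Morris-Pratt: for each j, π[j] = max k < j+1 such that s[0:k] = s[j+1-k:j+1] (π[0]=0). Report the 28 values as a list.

π[0] = 0
j=1 s[j]='b': π[1]=1 (border 'b')
j=2 s[j]='a': k: 1→0; π[2]=0 (border '')
j=3 s[j]='a': π[3]=0 (border '')
j=4 s[j]='b': π[4]=1 (border 'b')
j=5 s[j]='a': k: 1→0; π[5]=0 (border '')
j=6 s[j]='b': π[6]=1 (border 'b')
j=7 s[j]='b': π[7]=2 (border 'bb')
j=8 s[j]='a': π[8]=3 (border 'bba')
j=9 s[j]='a': π[9]=4 (border 'bbaa')
j=10 s[j]='a': k: 4→0; π[10]=0 (border '')
j=11 s[j]='a': π[11]=0 (border '')
j=12 s[j]='b': π[12]=1 (border 'b')
j=13 s[j]='a': k: 1→0; π[13]=0 (border '')
j=14 s[j]='b': π[14]=1 (border 'b')
j=15 s[j]='a': k: 1→0; π[15]=0 (border '')
j=16 s[j]='a': π[16]=0 (border '')
j=17 s[j]='a': π[17]=0 (border '')
j=18 s[j]='b': π[18]=1 (border 'b')
j=19 s[j]='a': k: 1→0; π[19]=0 (border '')
j=20 s[j]='a': π[20]=0 (border '')
j=21 s[j]='b': π[21]=1 (border 'b')
j=22 s[j]='b': π[22]=2 (border 'bb')
j=23 s[j]='b': k: 2→1; π[23]=2 (border 'bb')
j=24 s[j]='b': k: 2→1; π[24]=2 (border 'bb')
j=25 s[j]='a': π[25]=3 (border 'bba')
j=26 s[j]='b': k: 3→0; π[26]=1 (border 'b')
j=27 s[j]='b': π[27]=2 (border 'bb')

[0, 1, 0, 0, 1, 0, 1, 2, 3, 4, 0, 0, 1, 0, 1, 0, 0, 0, 1, 0, 0, 1, 2, 2, 2, 3, 1, 2]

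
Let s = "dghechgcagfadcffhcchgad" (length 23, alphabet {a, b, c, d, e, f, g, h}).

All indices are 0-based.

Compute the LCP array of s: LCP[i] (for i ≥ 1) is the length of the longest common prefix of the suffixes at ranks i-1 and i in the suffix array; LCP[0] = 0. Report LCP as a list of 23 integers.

rank | idx | suffix
   0 |  21 | ad
   1 |  11 | adcffhcchgad
   2 |   8 | agfadcffhcchgad
   3 |   7 | cagfadcffhcchgad
   4 |  17 | cchgad
   5 |  13 | cffhcchgad
   6 |  18 | chgad
   7 |   4 | chgcagfadcffhcchgad
   8 |  22 | d
   9 |  12 | dcffhcchgad
  10 |   0 | dghechgcagfadcffhcchgad
  11 |   3 | echgcagfadcffhcchgad
  12 |  10 | fadcffhcchgad
  13 |  14 | ffhcchgad
  14 |  15 | fhcchgad
  15 |  20 | gad
  16 |   6 | gcagfadcffhcchgad
  17 |   9 | gfadcffhcchgad
  18 |   1 | ghechgcagfadcffhcchgad
  19 |  16 | hcchgad
  20 |   2 | hechgcagfadcffhcchgad
  21 |  19 | hgad
  22 |   5 | hgcagfadcffhcchgad

SA = [21, 11, 8, 7, 17, 13, 18, 4, 22, 12, 0, 3, 10, 14, 15, 20, 6, 9, 1, 16, 2, 19, 5]
[i] adj suffixes → lcp
  [1] 21/11 → 2 ('ad')
  [2] 11/8 → 1 ('a')
  [3] 8/7 → 0 ('')
  [4] 7/17 → 1 ('c')
  [5] 17/13 → 1 ('c')
  [6] 13/18 → 1 ('c')
  [7] 18/4 → 3 ('chg')
  [8] 4/22 → 0 ('')
  [9] 22/12 → 1 ('d')
  [10] 12/0 → 1 ('d')
  [11] 0/3 → 0 ('')
  [12] 3/10 → 0 ('')
  [13] 10/14 → 1 ('f')
  [14] 14/15 → 1 ('f')
  [15] 15/20 → 0 ('')
  [16] 20/6 → 1 ('g')
  [17] 6/9 → 1 ('g')
  [18] 9/1 → 1 ('g')
  [19] 1/16 → 0 ('')
  [20] 16/2 → 1 ('h')
  [21] 2/19 → 1 ('h')
  [22] 19/5 → 2 ('hg')

[0, 2, 1, 0, 1, 1, 1, 3, 0, 1, 1, 0, 0, 1, 1, 0, 1, 1, 1, 0, 1, 1, 2]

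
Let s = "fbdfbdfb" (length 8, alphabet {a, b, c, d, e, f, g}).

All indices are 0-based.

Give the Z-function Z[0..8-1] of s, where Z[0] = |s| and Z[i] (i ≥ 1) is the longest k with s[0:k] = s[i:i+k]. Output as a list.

Z[0]=8
i=1: i≥r, start 0; Z[1]=0
i=2: i≥r, start 0; Z[2]=0
i=3: i≥r, start 0; Z[3]=5 scan→box=[3,8)
i=4: min(r-i=4, Z[1]=0)=0; Z[4]=0
i=5: min(r-i=3, Z[2]=0)=0; Z[5]=0
i=6: min(r-i=2, Z[3]=5)=2; Z[6]=2
i=7: min(r-i=1, Z[4]=0)=0; Z[7]=0

[8, 0, 0, 5, 0, 0, 2, 0]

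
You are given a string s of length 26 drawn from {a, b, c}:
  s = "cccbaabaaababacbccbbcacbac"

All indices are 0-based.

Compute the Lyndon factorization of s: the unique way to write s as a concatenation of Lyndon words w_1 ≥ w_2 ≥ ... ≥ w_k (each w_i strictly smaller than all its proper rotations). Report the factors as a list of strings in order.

["c", "c", "c", "b", "aab", "aaababacbccbbcacbac"]

emit factor 1: 'c' (i=0, period=1)
emit factor 2: 'c' (i=1, period=1)
emit factor 3: 'c' (i=2, period=1)
emit factor 4: 'b' (i=3, period=1)
emit factor 5: 'aab' (i=4, period=3)
emit factor 6: 'aaababacbccbbcacbac' (i=7, period=19)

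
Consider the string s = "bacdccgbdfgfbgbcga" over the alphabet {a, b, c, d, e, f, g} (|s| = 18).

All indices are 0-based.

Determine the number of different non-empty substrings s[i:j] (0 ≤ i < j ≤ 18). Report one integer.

157

rank→(start, suffix):
  0 → (17, 'a')
  1 → (1, 'acdccgbdfgfbgbcga')
  2 → (0, 'bacdccgbdfgfbgbcga')
  3 → (14, 'bcga')
  4 → (7, 'bdfgfbgbcga')
  5 → (12, 'bgbcga')
  6 → (4, 'ccgbdfgfbgbcga')
  7 → (2, 'cdccgbdfgfbgbcga')
  8 → (15, 'cga')
  9 → (5, 'cgbdfgfbgbcga')
  10 → (3, 'dccgbdfgfbgbcga')
  11 → (8, 'dfgfbgbcga')
  12 → (11, 'fbgbcga')
  13 → (9, 'fgfbgbcga')
  14 → (16, 'ga')
  15 → (13, 'gbcga')
  16 → (6, 'gbdfgfbgbcga')
  17 → (10, 'gfbgbcga')

SA = [17, 1, 0, 14, 7, 12, 4, 2, 15, 5, 3, 8, 11, 9, 16, 13, 6, 10]
rank  pair      lcp
   1  s[17:],s[1:]  1  'a'
   2  s[1:],s[0:]  0  ''
   3  s[0:],s[14:]  1  'b'
   4  s[14:],s[7:]  1  'b'
   5  s[7:],s[12:]  1  'b'
   6  s[12:],s[4:]  0  ''
   7  s[4:],s[2:]  1  'c'
   8  s[2:],s[15:]  1  'c'
   9  s[15:],s[5:]  2  'cg'
  10  s[5:],s[3:]  0  ''
  11  s[3:],s[8:]  1  'd'
  12  s[8:],s[11:]  0  ''
  13  s[11:],s[9:]  1  'f'
  14  s[9:],s[16:]  0  ''
  15  s[16:],s[13:]  1  'g'
  16  s[13:],s[6:]  2  'gb'
  17  s[6:],s[10:]  1  'g'

n(n+1)/2 = 18·19/2 = 171
Σ LCP = 0 + 1 + 0 + 1 + 1 + 1 + 0 + 1 + 1 + 2 + 0 + 1 + 0 + 1 + 0 + 1 + 2 + 1 = 14
distinct = 171 − 14 = 157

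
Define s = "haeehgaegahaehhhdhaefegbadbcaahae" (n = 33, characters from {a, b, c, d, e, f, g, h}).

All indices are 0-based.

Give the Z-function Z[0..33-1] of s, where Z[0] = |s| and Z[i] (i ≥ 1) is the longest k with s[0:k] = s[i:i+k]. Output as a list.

Z[0]=33
i=1: fresh scan; Z[1]=0
i=2: fresh scan; Z[2]=0
i=3: fresh scan; Z[3]=0
i=4: fresh scan; Z[4]=1 scan→box=[4,5)
i=5: fresh scan; Z[5]=0
i=6: fresh scan; Z[6]=0
i=7: fresh scan; Z[7]=0
i=8: fresh scan; Z[8]=0
i=9: fresh scan; Z[9]=0
i=10: fresh scan; Z[10]=3 scan→box=[10,13)
i=11: min(r-i=2, Z[1]=0)=0; Z[11]=0
i=12: min(r-i=1, Z[2]=0)=0; Z[12]=0
i=13: fresh scan; Z[13]=1 scan→box=[13,14)
i=14: fresh scan; Z[14]=1 scan→box=[14,15)
i=15: fresh scan; Z[15]=1 scan→box=[15,16)
i=16: fresh scan; Z[16]=0
i=17: fresh scan; Z[17]=3 scan→box=[17,20)
i=18: min(r-i=2, Z[1]=0)=0; Z[18]=0
i=19: min(r-i=1, Z[2]=0)=0; Z[19]=0
i=20: fresh scan; Z[20]=0
i=21: fresh scan; Z[21]=0
i=22: fresh scan; Z[22]=0
i=23: fresh scan; Z[23]=0
i=24: fresh scan; Z[24]=0
i=25: fresh scan; Z[25]=0
i=26: fresh scan; Z[26]=0
i=27: fresh scan; Z[27]=0
i=28: fresh scan; Z[28]=0
i=29: fresh scan; Z[29]=0
i=30: fresh scan; Z[30]=3 scan→box=[30,33)
i=31: min(r-i=2, Z[1]=0)=0; Z[31]=0
i=32: min(r-i=1, Z[2]=0)=0; Z[32]=0

[33, 0, 0, 0, 1, 0, 0, 0, 0, 0, 3, 0, 0, 1, 1, 1, 0, 3, 0, 0, 0, 0, 0, 0, 0, 0, 0, 0, 0, 0, 3, 0, 0]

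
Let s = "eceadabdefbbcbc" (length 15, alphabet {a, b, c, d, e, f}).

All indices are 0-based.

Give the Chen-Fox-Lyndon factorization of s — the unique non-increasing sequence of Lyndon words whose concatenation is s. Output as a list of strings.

emit factor 1: 'e' (i=0, period=1)
emit factor 2: 'ce' (i=1, period=2)
emit factor 3: 'ad' (i=3, period=2)
emit factor 4: 'abdefbbcbc' (i=5, period=10)

["e", "ce", "ad", "abdefbbcbc"]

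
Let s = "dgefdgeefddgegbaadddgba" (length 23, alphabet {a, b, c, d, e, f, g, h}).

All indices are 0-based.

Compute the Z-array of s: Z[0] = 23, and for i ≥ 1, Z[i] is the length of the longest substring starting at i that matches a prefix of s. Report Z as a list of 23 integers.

Z[0]=23
i=1: outside box; Z[1]=0
i=2: outside box; Z[2]=0
i=3: outside box; Z[3]=0
i=4: outside box; Z[4]=3 extend→box=[4,7)
i=5: min(r-i=2, Z[1]=0)=0; Z[5]=0
i=6: min(r-i=1, Z[2]=0)=0; Z[6]=0
i=7: outside box; Z[7]=0
i=8: outside box; Z[8]=0
i=9: outside box; Z[9]=1 extend→box=[9,10)
i=10: outside box; Z[10]=3 extend→box=[10,13)
i=11: min(r-i=2, Z[1]=0)=0; Z[11]=0
i=12: min(r-i=1, Z[2]=0)=0; Z[12]=0
i=13: outside box; Z[13]=0
i=14: outside box; Z[14]=0
i=15: outside box; Z[15]=0
i=16: outside box; Z[16]=0
i=17: outside box; Z[17]=1 extend→box=[17,18)
i=18: outside box; Z[18]=1 extend→box=[18,19)
i=19: outside box; Z[19]=2 extend→box=[19,21)
i=20: min(r-i=1, Z[1]=0)=0; Z[20]=0
i=21: outside box; Z[21]=0
i=22: outside box; Z[22]=0

[23, 0, 0, 0, 3, 0, 0, 0, 0, 1, 3, 0, 0, 0, 0, 0, 0, 1, 1, 2, 0, 0, 0]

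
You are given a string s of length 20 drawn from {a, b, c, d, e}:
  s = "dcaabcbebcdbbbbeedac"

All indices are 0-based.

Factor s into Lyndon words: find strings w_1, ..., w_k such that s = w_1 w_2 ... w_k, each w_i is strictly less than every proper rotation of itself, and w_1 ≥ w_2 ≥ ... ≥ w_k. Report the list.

["d", "c", "aabcbebcdbbbbeedac"]

emit factor 1: 'd' (i=0, period=1)
emit factor 2: 'c' (i=1, period=1)
emit factor 3: 'aabcbebcdbbbbeedac' (i=2, period=18)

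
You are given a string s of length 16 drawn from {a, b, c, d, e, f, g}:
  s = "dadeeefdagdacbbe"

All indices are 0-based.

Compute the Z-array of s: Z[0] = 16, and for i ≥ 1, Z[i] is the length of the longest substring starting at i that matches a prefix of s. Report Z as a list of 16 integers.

[16, 0, 1, 0, 0, 0, 0, 2, 0, 0, 2, 0, 0, 0, 0, 0]

Z[0]=16
i=1: outside box; Z[1]=0
i=2: outside box; Z[2]=1 extend→box=[2,3)
i=3: outside box; Z[3]=0
i=4: outside box; Z[4]=0
i=5: outside box; Z[5]=0
i=6: outside box; Z[6]=0
i=7: outside box; Z[7]=2 extend→box=[7,9)
i=8: min(r-i=1, Z[1]=0)=0; Z[8]=0
i=9: outside box; Z[9]=0
i=10: outside box; Z[10]=2 extend→box=[10,12)
i=11: min(r-i=1, Z[1]=0)=0; Z[11]=0
i=12: outside box; Z[12]=0
i=13: outside box; Z[13]=0
i=14: outside box; Z[14]=0
i=15: outside box; Z[15]=0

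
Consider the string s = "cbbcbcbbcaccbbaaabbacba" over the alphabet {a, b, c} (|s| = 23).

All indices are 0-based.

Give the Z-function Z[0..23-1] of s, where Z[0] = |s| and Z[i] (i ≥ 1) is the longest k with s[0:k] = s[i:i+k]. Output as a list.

Z[0]=23
i=1: fresh scan; Z[1]=0
i=2: fresh scan; Z[2]=0
i=3: fresh scan; Z[3]=2 grow→box=[3,5)
i=4: min(r-i=1, Z[1]=0)=0; Z[4]=0
i=5: fresh scan; Z[5]=4 grow→box=[5,9)
i=6: min(r-i=3, Z[1]=0)=0; Z[6]=0
i=7: min(r-i=2, Z[2]=0)=0; Z[7]=0
i=8: min(r-i=1, Z[3]=2)=1; Z[8]=1
i=9: fresh scan; Z[9]=0
i=10: fresh scan; Z[10]=1 grow→box=[10,11)
i=11: fresh scan; Z[11]=3 grow→box=[11,14)
i=12: min(r-i=2, Z[1]=0)=0; Z[12]=0
i=13: min(r-i=1, Z[2]=0)=0; Z[13]=0
i=14: fresh scan; Z[14]=0
i=15: fresh scan; Z[15]=0
i=16: fresh scan; Z[16]=0
i=17: fresh scan; Z[17]=0
i=18: fresh scan; Z[18]=0
i=19: fresh scan; Z[19]=0
i=20: fresh scan; Z[20]=2 grow→box=[20,22)
i=21: min(r-i=1, Z[1]=0)=0; Z[21]=0
i=22: fresh scan; Z[22]=0

[23, 0, 0, 2, 0, 4, 0, 0, 1, 0, 1, 3, 0, 0, 0, 0, 0, 0, 0, 0, 2, 0, 0]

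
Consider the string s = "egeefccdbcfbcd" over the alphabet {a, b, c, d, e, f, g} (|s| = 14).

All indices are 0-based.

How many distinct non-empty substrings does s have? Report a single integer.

95

rank | idx | suffix
   0 |  11 | bcd
   1 |   8 | bcfbcd
   2 |   5 | ccdbcfbcd
   3 |  12 | cd
   4 |   6 | cdbcfbcd
   5 |   9 | cfbcd
   6 |  13 | d
   7 |   7 | dbcfbcd
   8 |   2 | eefccdbcfbcd
   9 |   3 | efccdbcfbcd
  10 |   0 | egeefccdbcfbcd
  11 |  10 | fbcd
  12 |   4 | fccdbcfbcd
  13 |   1 | geefccdbcfbcd

SA = [11, 8, 5, 12, 6, 9, 13, 7, 2, 3, 0, 10, 4, 1]
i: (SA[i-1],SA[i]) lcp shared
  1: (11,8) 2 'bc'
  2: (8,5) 0 ''
  3: (5,12) 1 'c'
  4: (12,6) 2 'cd'
  5: (6,9) 1 'c'
  6: (9,13) 0 ''
  7: (13,7) 1 'd'
  8: (7,2) 0 ''
  9: (2,3) 1 'e'
  10: (3,0) 1 'e'
  11: (0,10) 0 ''
  12: (10,4) 1 'f'
  13: (4,1) 0 ''

n(n+1)/2 = 14·15/2 = 105
Σ LCP = 0 + 2 + 0 + 1 + 2 + 1 + 0 + 1 + 0 + 1 + 1 + 0 + 1 + 0 = 10
distinct = 105 − 10 = 95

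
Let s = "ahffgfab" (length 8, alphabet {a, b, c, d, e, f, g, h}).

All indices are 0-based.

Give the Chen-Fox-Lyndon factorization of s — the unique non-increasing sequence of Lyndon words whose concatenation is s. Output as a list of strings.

emit factor 1: 'ahffgf' (i=0, period=6)
emit factor 2: 'ab' (i=6, period=2)

["ahffgf", "ab"]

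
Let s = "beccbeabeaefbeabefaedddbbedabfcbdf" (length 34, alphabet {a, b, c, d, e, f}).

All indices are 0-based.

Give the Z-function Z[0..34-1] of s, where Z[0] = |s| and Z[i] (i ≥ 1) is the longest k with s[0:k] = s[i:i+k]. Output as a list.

[34, 0, 0, 0, 2, 0, 0, 2, 0, 0, 0, 0, 2, 0, 0, 2, 0, 0, 0, 0, 0, 0, 0, 1, 2, 0, 0, 0, 1, 0, 0, 1, 0, 0]

Z[0]=34
i=1: fresh scan; Z[1]=0
i=2: fresh scan; Z[2]=0
i=3: fresh scan; Z[3]=0
i=4: fresh scan; Z[4]=2 grow→box=[4,6)
i=5: min(r-i=1, Z[1]=0)=0; Z[5]=0
i=6: fresh scan; Z[6]=0
i=7: fresh scan; Z[7]=2 grow→box=[7,9)
i=8: min(r-i=1, Z[1]=0)=0; Z[8]=0
i=9: fresh scan; Z[9]=0
i=10: fresh scan; Z[10]=0
i=11: fresh scan; Z[11]=0
i=12: fresh scan; Z[12]=2 grow→box=[12,14)
i=13: min(r-i=1, Z[1]=0)=0; Z[13]=0
i=14: fresh scan; Z[14]=0
i=15: fresh scan; Z[15]=2 grow→box=[15,17)
i=16: min(r-i=1, Z[1]=0)=0; Z[16]=0
i=17: fresh scan; Z[17]=0
i=18: fresh scan; Z[18]=0
i=19: fresh scan; Z[19]=0
i=20: fresh scan; Z[20]=0
i=21: fresh scan; Z[21]=0
i=22: fresh scan; Z[22]=0
i=23: fresh scan; Z[23]=1 grow→box=[23,24)
i=24: fresh scan; Z[24]=2 grow→box=[24,26)
i=25: min(r-i=1, Z[1]=0)=0; Z[25]=0
i=26: fresh scan; Z[26]=0
i=27: fresh scan; Z[27]=0
i=28: fresh scan; Z[28]=1 grow→box=[28,29)
i=29: fresh scan; Z[29]=0
i=30: fresh scan; Z[30]=0
i=31: fresh scan; Z[31]=1 grow→box=[31,32)
i=32: fresh scan; Z[32]=0
i=33: fresh scan; Z[33]=0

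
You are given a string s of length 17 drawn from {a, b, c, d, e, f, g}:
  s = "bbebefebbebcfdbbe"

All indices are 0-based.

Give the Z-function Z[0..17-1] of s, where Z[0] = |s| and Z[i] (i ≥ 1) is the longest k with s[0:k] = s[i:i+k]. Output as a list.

Z[0]=17
i=1: i≥r, start 0; Z[1]=1 grow→box=[1,2)
i=2: i≥r, start 0; Z[2]=0
i=3: i≥r, start 0; Z[3]=1 grow→box=[3,4)
i=4: i≥r, start 0; Z[4]=0
i=5: i≥r, start 0; Z[5]=0
i=6: i≥r, start 0; Z[6]=0
i=7: i≥r, start 0; Z[7]=4 grow→box=[7,11)
i=8: min(r-i=3, Z[1]=1)=1; Z[8]=1
i=9: min(r-i=2, Z[2]=0)=0; Z[9]=0
i=10: min(r-i=1, Z[3]=1)=1; Z[10]=1
i=11: i≥r, start 0; Z[11]=0
i=12: i≥r, start 0; Z[12]=0
i=13: i≥r, start 0; Z[13]=0
i=14: i≥r, start 0; Z[14]=3 grow→box=[14,17)
i=15: min(r-i=2, Z[1]=1)=1; Z[15]=1
i=16: min(r-i=1, Z[2]=0)=0; Z[16]=0

[17, 1, 0, 1, 0, 0, 0, 4, 1, 0, 1, 0, 0, 0, 3, 1, 0]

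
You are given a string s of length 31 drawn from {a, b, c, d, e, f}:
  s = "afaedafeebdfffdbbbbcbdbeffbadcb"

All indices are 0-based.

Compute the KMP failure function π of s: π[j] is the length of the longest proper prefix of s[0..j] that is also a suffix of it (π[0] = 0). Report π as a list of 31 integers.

[0, 0, 1, 0, 0, 1, 2, 0, 0, 0, 0, 0, 0, 0, 0, 0, 0, 0, 0, 0, 0, 0, 0, 0, 0, 0, 0, 1, 0, 0, 0]

π[0] = 0
j=1 s[j]='f': π[1]=0 (border '')
j=2 s[j]='a': π[2]=1 (border 'a')
j=3 s[j]='e': k: 1→0; π[3]=0 (border '')
j=4 s[j]='d': π[4]=0 (border '')
j=5 s[j]='a': π[5]=1 (border 'a')
j=6 s[j]='f': π[6]=2 (border 'af')
j=7 s[j]='e': k: 2→0; π[7]=0 (border '')
j=8 s[j]='e': π[8]=0 (border '')
j=9 s[j]='b': π[9]=0 (border '')
j=10 s[j]='d': π[10]=0 (border '')
j=11 s[j]='f': π[11]=0 (border '')
j=12 s[j]='f': π[12]=0 (border '')
j=13 s[j]='f': π[13]=0 (border '')
j=14 s[j]='d': π[14]=0 (border '')
j=15 s[j]='b': π[15]=0 (border '')
j=16 s[j]='b': π[16]=0 (border '')
j=17 s[j]='b': π[17]=0 (border '')
j=18 s[j]='b': π[18]=0 (border '')
j=19 s[j]='c': π[19]=0 (border '')
j=20 s[j]='b': π[20]=0 (border '')
j=21 s[j]='d': π[21]=0 (border '')
j=22 s[j]='b': π[22]=0 (border '')
j=23 s[j]='e': π[23]=0 (border '')
j=24 s[j]='f': π[24]=0 (border '')
j=25 s[j]='f': π[25]=0 (border '')
j=26 s[j]='b': π[26]=0 (border '')
j=27 s[j]='a': π[27]=1 (border 'a')
j=28 s[j]='d': k: 1→0; π[28]=0 (border '')
j=29 s[j]='c': π[29]=0 (border '')
j=30 s[j]='b': π[30]=0 (border '')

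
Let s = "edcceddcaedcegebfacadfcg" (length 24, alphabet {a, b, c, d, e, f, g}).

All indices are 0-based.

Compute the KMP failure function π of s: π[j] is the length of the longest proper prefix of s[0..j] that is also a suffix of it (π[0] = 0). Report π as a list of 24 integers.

[0, 0, 0, 0, 1, 2, 0, 0, 0, 1, 2, 3, 1, 0, 1, 0, 0, 0, 0, 0, 0, 0, 0, 0]

π[0] = 0
j=1 s[j]='d': π[1]=0 (border '')
j=2 s[j]='c': π[2]=0 (border '')
j=3 s[j]='c': π[3]=0 (border '')
j=4 s[j]='e': π[4]=1 (border 'e')
j=5 s[j]='d': π[5]=2 (border 'ed')
j=6 s[j]='d': k: 2→0; π[6]=0 (border '')
j=7 s[j]='c': π[7]=0 (border '')
j=8 s[j]='a': π[8]=0 (border '')
j=9 s[j]='e': π[9]=1 (border 'e')
j=10 s[j]='d': π[10]=2 (border 'ed')
j=11 s[j]='c': π[11]=3 (border 'edc')
j=12 s[j]='e': k: 3→0; π[12]=1 (border 'e')
j=13 s[j]='g': k: 1→0; π[13]=0 (border '')
j=14 s[j]='e': π[14]=1 (border 'e')
j=15 s[j]='b': k: 1→0; π[15]=0 (border '')
j=16 s[j]='f': π[16]=0 (border '')
j=17 s[j]='a': π[17]=0 (border '')
j=18 s[j]='c': π[18]=0 (border '')
j=19 s[j]='a': π[19]=0 (border '')
j=20 s[j]='d': π[20]=0 (border '')
j=21 s[j]='f': π[21]=0 (border '')
j=22 s[j]='c': π[22]=0 (border '')
j=23 s[j]='g': π[23]=0 (border '')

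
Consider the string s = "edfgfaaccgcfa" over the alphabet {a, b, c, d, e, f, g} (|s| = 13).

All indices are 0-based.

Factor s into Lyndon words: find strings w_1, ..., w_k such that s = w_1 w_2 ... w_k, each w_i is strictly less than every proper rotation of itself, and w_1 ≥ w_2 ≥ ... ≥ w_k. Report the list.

emit factor 1: 'e' (i=0, period=1)
emit factor 2: 'dfgf' (i=1, period=4)
emit factor 3: 'aaccgcf' (i=5, period=7)
emit factor 4: 'a' (i=12, period=1)

["e", "dfgf", "aaccgcf", "a"]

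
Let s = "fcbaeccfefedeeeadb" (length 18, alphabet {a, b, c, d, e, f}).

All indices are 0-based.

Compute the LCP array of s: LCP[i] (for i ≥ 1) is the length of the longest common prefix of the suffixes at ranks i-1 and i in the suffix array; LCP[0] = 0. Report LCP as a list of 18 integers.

[0, 1, 0, 1, 0, 1, 1, 0, 1, 0, 1, 1, 1, 2, 1, 0, 1, 2]

rank | idx | suffix
   0 |  15 | adb
   1 |   3 | aeccfefedeeeadb
   2 |  17 | b
   3 |   2 | baeccfefedeeeadb
   4 |   1 | cbaeccfefedeeeadb
   5 |   5 | ccfefedeeeadb
   6 |   6 | cfefedeeeadb
   7 |  16 | db
   8 |  11 | deeeadb
   9 |  14 | eadb
  10 |   4 | eccfefedeeeadb
  11 |  10 | edeeeadb
  12 |  13 | eeadb
  13 |  12 | eeeadb
  14 |   8 | efedeeeadb
  15 |   0 | fcbaeccfefedeeeadb
  16 |   9 | fedeeeadb
  17 |   7 | fefedeeeadb

SA = [15, 3, 17, 2, 1, 5, 6, 16, 11, 14, 4, 10, 13, 12, 8, 0, 9, 7]
[i] adj suffixes → lcp
  [1] 15/3 → 1 ('a')
  [2] 3/17 → 0 ('')
  [3] 17/2 → 1 ('b')
  [4] 2/1 → 0 ('')
  [5] 1/5 → 1 ('c')
  [6] 5/6 → 1 ('c')
  [7] 6/16 → 0 ('')
  [8] 16/11 → 1 ('d')
  [9] 11/14 → 0 ('')
  [10] 14/4 → 1 ('e')
  [11] 4/10 → 1 ('e')
  [12] 10/13 → 1 ('e')
  [13] 13/12 → 2 ('ee')
  [14] 12/8 → 1 ('e')
  [15] 8/0 → 0 ('')
  [16] 0/9 → 1 ('f')
  [17] 9/7 → 2 ('fe')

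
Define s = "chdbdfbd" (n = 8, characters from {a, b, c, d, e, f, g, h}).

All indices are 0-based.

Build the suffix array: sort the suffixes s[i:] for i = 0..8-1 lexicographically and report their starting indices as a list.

rank→(start, suffix):
  0 → (6, 'bd')
  1 → (3, 'bdfbd')
  2 → (0, 'chdbdfbd')
  3 → (7, 'd')
  4 → (2, 'dbdfbd')
  5 → (4, 'dfbd')
  6 → (5, 'fbd')
  7 → (1, 'hdbdfbd')

[6, 3, 0, 7, 2, 4, 5, 1]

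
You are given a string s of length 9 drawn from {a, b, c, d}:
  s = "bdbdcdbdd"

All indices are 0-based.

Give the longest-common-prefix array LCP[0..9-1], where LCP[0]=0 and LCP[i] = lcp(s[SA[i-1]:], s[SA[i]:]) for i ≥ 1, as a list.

[0, 2, 2, 0, 0, 1, 3, 1, 1]

rank | idx | suffix
   0 |   0 | bdbdcdbdd
   1 |   2 | bdcdbdd
   2 |   6 | bdd
   3 |   4 | cdbdd
   4 |   8 | d
   5 |   1 | dbdcdbdd
   6 |   5 | dbdd
   7 |   3 | dcdbdd
   8 |   7 | dd

SA = [0, 2, 6, 4, 8, 1, 5, 3, 7]
rank  pair      lcp
   1  s[0:],s[2:]  2  'bd'
   2  s[2:],s[6:]  2  'bd'
   3  s[6:],s[4:]  0  ''
   4  s[4:],s[8:]  0  ''
   5  s[8:],s[1:]  1  'd'
   6  s[1:],s[5:]  3  'dbd'
   7  s[5:],s[3:]  1  'd'
   8  s[3:],s[7:]  1  'd'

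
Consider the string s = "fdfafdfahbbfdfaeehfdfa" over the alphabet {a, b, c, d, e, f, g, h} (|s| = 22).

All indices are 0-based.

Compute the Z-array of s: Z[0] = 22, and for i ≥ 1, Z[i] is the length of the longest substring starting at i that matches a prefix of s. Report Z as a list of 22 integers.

Z[0]=22
i=1: i≥r, start 0; Z[1]=0
i=2: i≥r, start 0; Z[2]=1 extend→box=[2,3)
i=3: i≥r, start 0; Z[3]=0
i=4: i≥r, start 0; Z[4]=4 extend→box=[4,8)
i=5: min(r-i=3, Z[1]=0)=0; Z[5]=0
i=6: min(r-i=2, Z[2]=1)=1; Z[6]=1
i=7: min(r-i=1, Z[3]=0)=0; Z[7]=0
i=8: i≥r, start 0; Z[8]=0
i=9: i≥r, start 0; Z[9]=0
i=10: i≥r, start 0; Z[10]=0
i=11: i≥r, start 0; Z[11]=4 extend→box=[11,15)
i=12: min(r-i=3, Z[1]=0)=0; Z[12]=0
i=13: min(r-i=2, Z[2]=1)=1; Z[13]=1
i=14: min(r-i=1, Z[3]=0)=0; Z[14]=0
i=15: i≥r, start 0; Z[15]=0
i=16: i≥r, start 0; Z[16]=0
i=17: i≥r, start 0; Z[17]=0
i=18: i≥r, start 0; Z[18]=4 extend→box=[18,22)
i=19: min(r-i=3, Z[1]=0)=0; Z[19]=0
i=20: min(r-i=2, Z[2]=1)=1; Z[20]=1
i=21: min(r-i=1, Z[3]=0)=0; Z[21]=0

[22, 0, 1, 0, 4, 0, 1, 0, 0, 0, 0, 4, 0, 1, 0, 0, 0, 0, 4, 0, 1, 0]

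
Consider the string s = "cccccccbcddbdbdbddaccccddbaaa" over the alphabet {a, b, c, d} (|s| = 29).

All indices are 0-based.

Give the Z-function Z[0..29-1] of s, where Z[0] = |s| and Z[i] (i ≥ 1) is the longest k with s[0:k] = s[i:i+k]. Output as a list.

[29, 6, 5, 4, 3, 2, 1, 0, 1, 0, 0, 0, 0, 0, 0, 0, 0, 0, 0, 4, 3, 2, 1, 0, 0, 0, 0, 0, 0]

Z[0]=29
i=1: outside box; Z[1]=6 extend→box=[1,7)
i=2: min(r-i=5, Z[1]=6)=5; Z[2]=5
i=3: min(r-i=4, Z[2]=5)=4; Z[3]=4
i=4: min(r-i=3, Z[3]=4)=3; Z[4]=3
i=5: min(r-i=2, Z[4]=3)=2; Z[5]=2
i=6: min(r-i=1, Z[5]=2)=1; Z[6]=1
i=7: outside box; Z[7]=0
i=8: outside box; Z[8]=1 extend→box=[8,9)
i=9: outside box; Z[9]=0
i=10: outside box; Z[10]=0
i=11: outside box; Z[11]=0
i=12: outside box; Z[12]=0
i=13: outside box; Z[13]=0
i=14: outside box; Z[14]=0
i=15: outside box; Z[15]=0
i=16: outside box; Z[16]=0
i=17: outside box; Z[17]=0
i=18: outside box; Z[18]=0
i=19: outside box; Z[19]=4 extend→box=[19,23)
i=20: min(r-i=3, Z[1]=6)=3; Z[20]=3
i=21: min(r-i=2, Z[2]=5)=2; Z[21]=2
i=22: min(r-i=1, Z[3]=4)=1; Z[22]=1
i=23: outside box; Z[23]=0
i=24: outside box; Z[24]=0
i=25: outside box; Z[25]=0
i=26: outside box; Z[26]=0
i=27: outside box; Z[27]=0
i=28: outside box; Z[28]=0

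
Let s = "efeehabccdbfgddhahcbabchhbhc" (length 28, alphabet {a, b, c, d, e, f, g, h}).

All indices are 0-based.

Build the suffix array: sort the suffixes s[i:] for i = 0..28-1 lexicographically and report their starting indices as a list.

[5, 20, 16, 19, 6, 21, 10, 25, 27, 18, 7, 8, 22, 9, 13, 14, 2, 0, 3, 1, 11, 12, 4, 15, 24, 26, 17, 23]

rank→(start, suffix):
  0 → (5, 'abccdbfgddhahcbabchhbhc')
  1 → (20, 'abchhbhc')
  2 → (16, 'ahcbabchhbhc')
  3 → (19, 'babchhbhc')
  4 → (6, 'bccdbfgddhahcbabchhbhc')
  5 → (21, 'bchhbhc')
  6 → (10, 'bfgddhahcbabchhbhc')
  7 → (25, 'bhc')
  8 → (27, 'c')
  9 → (18, 'cbabchhbhc')
  10 → (7, 'ccdbfgddhahcbabchhbhc')
  11 → (8, 'cdbfgddhahcbabchhbhc')
  12 → (22, 'chhbhc')
  13 → (9, 'dbfgddhahcbabchhbhc')
  14 → (13, 'ddhahcbabchhbhc')
  15 → (14, 'dhahcbabchhbhc')
  16 → (2, 'eehabccdbfgddhahcbabchhbhc')
  17 → (0, 'efeehabccdbfgddhahcbabchhbhc')
  18 → (3, 'ehabccdbfgddhahcbabchhbhc')
  19 → (1, 'feehabccdbfgddhahcbabchhbhc')
  20 → (11, 'fgddhahcbabchhbhc')
  21 → (12, 'gddhahcbabchhbhc')
  22 → (4, 'habccdbfgddhahcbabchhbhc')
  23 → (15, 'hahcbabchhbhc')
  24 → (24, 'hbhc')
  25 → (26, 'hc')
  26 → (17, 'hcbabchhbhc')
  27 → (23, 'hhbhc')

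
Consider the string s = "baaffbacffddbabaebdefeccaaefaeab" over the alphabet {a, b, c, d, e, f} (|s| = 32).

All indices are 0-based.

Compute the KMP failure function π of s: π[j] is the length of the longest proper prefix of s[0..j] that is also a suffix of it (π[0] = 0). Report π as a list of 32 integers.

[0, 0, 0, 0, 0, 1, 2, 0, 0, 0, 0, 0, 1, 2, 1, 2, 0, 1, 0, 0, 0, 0, 0, 0, 0, 0, 0, 0, 0, 0, 0, 1]

π[0] = 0
j=1 s[j]='a': π[1]=0 (border '')
j=2 s[j]='a': π[2]=0 (border '')
j=3 s[j]='f': π[3]=0 (border '')
j=4 s[j]='f': π[4]=0 (border '')
j=5 s[j]='b': π[5]=1 (border 'b')
j=6 s[j]='a': π[6]=2 (border 'ba')
j=7 s[j]='c': k: 2→0; π[7]=0 (border '')
j=8 s[j]='f': π[8]=0 (border '')
j=9 s[j]='f': π[9]=0 (border '')
j=10 s[j]='d': π[10]=0 (border '')
j=11 s[j]='d': π[11]=0 (border '')
j=12 s[j]='b': π[12]=1 (border 'b')
j=13 s[j]='a': π[13]=2 (border 'ba')
j=14 s[j]='b': k: 2→0; π[14]=1 (border 'b')
j=15 s[j]='a': π[15]=2 (border 'ba')
j=16 s[j]='e': k: 2→0; π[16]=0 (border '')
j=17 s[j]='b': π[17]=1 (border 'b')
j=18 s[j]='d': k: 1→0; π[18]=0 (border '')
j=19 s[j]='e': π[19]=0 (border '')
j=20 s[j]='f': π[20]=0 (border '')
j=21 s[j]='e': π[21]=0 (border '')
j=22 s[j]='c': π[22]=0 (border '')
j=23 s[j]='c': π[23]=0 (border '')
j=24 s[j]='a': π[24]=0 (border '')
j=25 s[j]='a': π[25]=0 (border '')
j=26 s[j]='e': π[26]=0 (border '')
j=27 s[j]='f': π[27]=0 (border '')
j=28 s[j]='a': π[28]=0 (border '')
j=29 s[j]='e': π[29]=0 (border '')
j=30 s[j]='a': π[30]=0 (border '')
j=31 s[j]='b': π[31]=1 (border 'b')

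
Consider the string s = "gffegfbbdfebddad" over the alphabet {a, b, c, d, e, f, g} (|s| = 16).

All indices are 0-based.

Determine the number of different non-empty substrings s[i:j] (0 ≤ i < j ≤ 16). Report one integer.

sorted suffixes:
  #0 SA[0]=14  'ad'
  #1 SA[1]=6  'bbdfebddad'
  #2 SA[2]=11  'bddad'
  #3 SA[3]=7  'bdfebddad'
  #4 SA[4]=15  'd'
  #5 SA[5]=13  'dad'
  #6 SA[6]=12  'ddad'
  #7 SA[7]=8  'dfebddad'
  #8 SA[8]=10  'ebddad'
  #9 SA[9]=3  'egfbbdfebddad'
  #10 SA[10]=5  'fbbdfebddad'
  #11 SA[11]=9  'febddad'
  #12 SA[12]=2  'fegfbbdfebddad'
  #13 SA[13]=1  'ffegfbbdfebddad'
  #14 SA[14]=4  'gfbbdfebddad'
  #15 SA[15]=0  'gffegfbbdfebddad'

SA = [14, 6, 11, 7, 15, 13, 12, 8, 10, 3, 5, 9, 2, 1, 4, 0]
[i] adj suffixes → lcp
  [1] 14/6 → 0 ('')
  [2] 6/11 → 1 ('b')
  [3] 11/7 → 2 ('bd')
  [4] 7/15 → 0 ('')
  [5] 15/13 → 1 ('d')
  [6] 13/12 → 1 ('d')
  [7] 12/8 → 1 ('d')
  [8] 8/10 → 0 ('')
  [9] 10/3 → 1 ('e')
  [10] 3/5 → 0 ('')
  [11] 5/9 → 1 ('f')
  [12] 9/2 → 2 ('fe')
  [13] 2/1 → 1 ('f')
  [14] 1/4 → 0 ('')
  [15] 4/0 → 2 ('gf')

n(n+1)/2 = 16·17/2 = 136
Σ LCP = 0 + 0 + 1 + 2 + 0 + 1 + 1 + 1 + 0 + 1 + 0 + 1 + 2 + 1 + 0 + 2 = 13
distinct = 136 − 13 = 123

123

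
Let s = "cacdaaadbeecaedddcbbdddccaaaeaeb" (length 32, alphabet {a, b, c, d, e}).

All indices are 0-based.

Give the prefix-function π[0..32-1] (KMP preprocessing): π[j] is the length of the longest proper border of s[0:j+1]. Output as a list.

π[0] = 0
j=1 s[j]='a': π[1]=0 (border '')
j=2 s[j]='c': π[2]=1 (border 'c')
j=3 s[j]='d': k: 1→0; π[3]=0 (border '')
j=4 s[j]='a': π[4]=0 (border '')
j=5 s[j]='a': π[5]=0 (border '')
j=6 s[j]='a': π[6]=0 (border '')
j=7 s[j]='d': π[7]=0 (border '')
j=8 s[j]='b': π[8]=0 (border '')
j=9 s[j]='e': π[9]=0 (border '')
j=10 s[j]='e': π[10]=0 (border '')
j=11 s[j]='c': π[11]=1 (border 'c')
j=12 s[j]='a': π[12]=2 (border 'ca')
j=13 s[j]='e': k: 2→0; π[13]=0 (border '')
j=14 s[j]='d': π[14]=0 (border '')
j=15 s[j]='d': π[15]=0 (border '')
j=16 s[j]='d': π[16]=0 (border '')
j=17 s[j]='c': π[17]=1 (border 'c')
j=18 s[j]='b': k: 1→0; π[18]=0 (border '')
j=19 s[j]='b': π[19]=0 (border '')
j=20 s[j]='d': π[20]=0 (border '')
j=21 s[j]='d': π[21]=0 (border '')
j=22 s[j]='d': π[22]=0 (border '')
j=23 s[j]='c': π[23]=1 (border 'c')
j=24 s[j]='c': k: 1→0; π[24]=1 (border 'c')
j=25 s[j]='a': π[25]=2 (border 'ca')
j=26 s[j]='a': k: 2→0; π[26]=0 (border '')
j=27 s[j]='a': π[27]=0 (border '')
j=28 s[j]='e': π[28]=0 (border '')
j=29 s[j]='a': π[29]=0 (border '')
j=30 s[j]='e': π[30]=0 (border '')
j=31 s[j]='b': π[31]=0 (border '')

[0, 0, 1, 0, 0, 0, 0, 0, 0, 0, 0, 1, 2, 0, 0, 0, 0, 1, 0, 0, 0, 0, 0, 1, 1, 2, 0, 0, 0, 0, 0, 0]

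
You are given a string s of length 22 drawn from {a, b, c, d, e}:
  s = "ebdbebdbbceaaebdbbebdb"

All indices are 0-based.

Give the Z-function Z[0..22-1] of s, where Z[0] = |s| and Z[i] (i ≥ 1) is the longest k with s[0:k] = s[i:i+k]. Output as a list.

Z[0]=22
i=1: i≥r, start 0; Z[1]=0
i=2: i≥r, start 0; Z[2]=0
i=3: i≥r, start 0; Z[3]=0
i=4: i≥r, start 0; Z[4]=4 grow→box=[4,8)
i=5: min(r-i=3, Z[1]=0)=0; Z[5]=0
i=6: min(r-i=2, Z[2]=0)=0; Z[6]=0
i=7: min(r-i=1, Z[3]=0)=0; Z[7]=0
i=8: i≥r, start 0; Z[8]=0
i=9: i≥r, start 0; Z[9]=0
i=10: i≥r, start 0; Z[10]=1 grow→box=[10,11)
i=11: i≥r, start 0; Z[11]=0
i=12: i≥r, start 0; Z[12]=0
i=13: i≥r, start 0; Z[13]=4 grow→box=[13,17)
i=14: min(r-i=3, Z[1]=0)=0; Z[14]=0
i=15: min(r-i=2, Z[2]=0)=0; Z[15]=0
i=16: min(r-i=1, Z[3]=0)=0; Z[16]=0
i=17: i≥r, start 0; Z[17]=0
i=18: i≥r, start 0; Z[18]=4 grow→box=[18,22)
i=19: min(r-i=3, Z[1]=0)=0; Z[19]=0
i=20: min(r-i=2, Z[2]=0)=0; Z[20]=0
i=21: min(r-i=1, Z[3]=0)=0; Z[21]=0

[22, 0, 0, 0, 4, 0, 0, 0, 0, 0, 1, 0, 0, 4, 0, 0, 0, 0, 4, 0, 0, 0]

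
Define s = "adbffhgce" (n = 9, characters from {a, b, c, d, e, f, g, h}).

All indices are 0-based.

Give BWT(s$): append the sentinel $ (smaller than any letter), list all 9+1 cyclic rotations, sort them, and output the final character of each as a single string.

e$dgacbfhf

rank  rotation    last
    0  $adbffhgce  e
    1  adbffhgce$  $
    2  bffhgce$ad  d
    3  ce$adbffhg  g
    4  dbffhgce$a  a
    5  e$adbffhgc  c
    6  ffhgce$adb  b
    7  fhgce$adbf  f
    8  gce$adbffh  h
    9  hgce$adbff  f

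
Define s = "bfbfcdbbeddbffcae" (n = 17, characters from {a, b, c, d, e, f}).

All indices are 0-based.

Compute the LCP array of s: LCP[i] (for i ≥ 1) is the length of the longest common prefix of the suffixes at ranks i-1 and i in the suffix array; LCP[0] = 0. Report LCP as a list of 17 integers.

[0, 0, 1, 1, 2, 2, 0, 1, 0, 2, 1, 0, 1, 0, 1, 2, 1]

rank | idx | suffix
   0 |  15 | ae
   1 |   6 | bbeddbffcae
   2 |   7 | beddbffcae
   3 |   0 | bfbfcdbbeddbffcae
   4 |   2 | bfcdbbeddbffcae
   5 |  11 | bffcae
   6 |  14 | cae
   7 |   4 | cdbbeddbffcae
   8 |   5 | dbbeddbffcae
   9 |  10 | dbffcae
  10 |   9 | ddbffcae
  11 |  16 | e
  12 |   8 | eddbffcae
  13 |   1 | fbfcdbbeddbffcae
  14 |  13 | fcae
  15 |   3 | fcdbbeddbffcae
  16 |  12 | ffcae

SA = [15, 6, 7, 0, 2, 11, 14, 4, 5, 10, 9, 16, 8, 1, 13, 3, 12]
[i] adj suffixes → lcp
  [1] 15/6 → 0 ('')
  [2] 6/7 → 1 ('b')
  [3] 7/0 → 1 ('b')
  [4] 0/2 → 2 ('bf')
  [5] 2/11 → 2 ('bf')
  [6] 11/14 → 0 ('')
  [7] 14/4 → 1 ('c')
  [8] 4/5 → 0 ('')
  [9] 5/10 → 2 ('db')
  [10] 10/9 → 1 ('d')
  [11] 9/16 → 0 ('')
  [12] 16/8 → 1 ('e')
  [13] 8/1 → 0 ('')
  [14] 1/13 → 1 ('f')
  [15] 13/3 → 2 ('fc')
  [16] 3/12 → 1 ('f')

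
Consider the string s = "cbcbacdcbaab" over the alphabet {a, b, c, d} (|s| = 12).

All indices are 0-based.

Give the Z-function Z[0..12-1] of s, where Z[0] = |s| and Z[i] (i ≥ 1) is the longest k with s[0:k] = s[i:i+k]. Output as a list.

[12, 0, 2, 0, 0, 1, 0, 2, 0, 0, 0, 0]

Z[0]=12
i=1: fresh scan; Z[1]=0
i=2: fresh scan; Z[2]=2 extend→box=[2,4)
i=3: min(r-i=1, Z[1]=0)=0; Z[3]=0
i=4: fresh scan; Z[4]=0
i=5: fresh scan; Z[5]=1 extend→box=[5,6)
i=6: fresh scan; Z[6]=0
i=7: fresh scan; Z[7]=2 extend→box=[7,9)
i=8: min(r-i=1, Z[1]=0)=0; Z[8]=0
i=9: fresh scan; Z[9]=0
i=10: fresh scan; Z[10]=0
i=11: fresh scan; Z[11]=0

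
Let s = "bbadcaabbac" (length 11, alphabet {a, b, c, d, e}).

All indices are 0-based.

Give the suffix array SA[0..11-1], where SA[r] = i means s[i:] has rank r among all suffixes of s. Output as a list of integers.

[5, 6, 9, 2, 8, 1, 7, 0, 10, 4, 3]

rank | idx | suffix
   0 |   5 | aabbac
   1 |   6 | abbac
   2 |   9 | ac
   3 |   2 | adcaabbac
   4 |   8 | bac
   5 |   1 | badcaabbac
   6 |   7 | bbac
   7 |   0 | bbadcaabbac
   8 |  10 | c
   9 |   4 | caabbac
  10 |   3 | dcaabbac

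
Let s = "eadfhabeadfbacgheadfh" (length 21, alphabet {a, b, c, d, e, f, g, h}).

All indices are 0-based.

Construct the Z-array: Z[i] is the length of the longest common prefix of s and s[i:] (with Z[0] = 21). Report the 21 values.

Z[0]=21
i=1: fresh scan; Z[1]=0
i=2: fresh scan; Z[2]=0
i=3: fresh scan; Z[3]=0
i=4: fresh scan; Z[4]=0
i=5: fresh scan; Z[5]=0
i=6: fresh scan; Z[6]=0
i=7: fresh scan; Z[7]=4 grow→box=[7,11)
i=8: min(r-i=3, Z[1]=0)=0; Z[8]=0
i=9: min(r-i=2, Z[2]=0)=0; Z[9]=0
i=10: min(r-i=1, Z[3]=0)=0; Z[10]=0
i=11: fresh scan; Z[11]=0
i=12: fresh scan; Z[12]=0
i=13: fresh scan; Z[13]=0
i=14: fresh scan; Z[14]=0
i=15: fresh scan; Z[15]=0
i=16: fresh scan; Z[16]=5 grow→box=[16,21)
i=17: min(r-i=4, Z[1]=0)=0; Z[17]=0
i=18: min(r-i=3, Z[2]=0)=0; Z[18]=0
i=19: min(r-i=2, Z[3]=0)=0; Z[19]=0
i=20: min(r-i=1, Z[4]=0)=0; Z[20]=0

[21, 0, 0, 0, 0, 0, 0, 4, 0, 0, 0, 0, 0, 0, 0, 0, 5, 0, 0, 0, 0]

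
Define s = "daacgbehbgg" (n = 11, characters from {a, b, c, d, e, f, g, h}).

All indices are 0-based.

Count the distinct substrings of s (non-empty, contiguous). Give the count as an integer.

62

rank→(start, suffix):
  0 → (1, 'aacgbehbgg')
  1 → (2, 'acgbehbgg')
  2 → (5, 'behbgg')
  3 → (8, 'bgg')
  4 → (3, 'cgbehbgg')
  5 → (0, 'daacgbehbgg')
  6 → (6, 'ehbgg')
  7 → (10, 'g')
  8 → (4, 'gbehbgg')
  9 → (9, 'gg')
  10 → (7, 'hbgg')

SA = [1, 2, 5, 8, 3, 0, 6, 10, 4, 9, 7]
rank  pair      lcp
   1  s[1:],s[2:]  1  'a'
   2  s[2:],s[5:]  0  ''
   3  s[5:],s[8:]  1  'b'
   4  s[8:],s[3:]  0  ''
   5  s[3:],s[0:]  0  ''
   6  s[0:],s[6:]  0  ''
   7  s[6:],s[10:]  0  ''
   8  s[10:],s[4:]  1  'g'
   9  s[4:],s[9:]  1  'g'
  10  s[9:],s[7:]  0  ''

n(n+1)/2 = 11·12/2 = 66
Σ LCP = 0 + 1 + 0 + 1 + 0 + 0 + 0 + 0 + 1 + 1 + 0 = 4
distinct = 66 − 4 = 62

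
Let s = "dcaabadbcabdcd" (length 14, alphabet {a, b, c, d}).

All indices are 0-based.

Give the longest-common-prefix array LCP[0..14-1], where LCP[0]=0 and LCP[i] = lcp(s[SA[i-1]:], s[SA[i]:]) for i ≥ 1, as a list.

rank→(start, suffix):
  0 → (2, 'aabadbcabdcd')
  1 → (3, 'abadbcabdcd')
  2 → (9, 'abdcd')
  3 → (5, 'adbcabdcd')
  4 → (4, 'badbcabdcd')
  5 → (7, 'bcabdcd')
  6 → (10, 'bdcd')
  7 → (1, 'caabadbcabdcd')
  8 → (8, 'cabdcd')
  9 → (12, 'cd')
  10 → (13, 'd')
  11 → (6, 'dbcabdcd')
  12 → (0, 'dcaabadbcabdcd')
  13 → (11, 'dcd')

SA = [2, 3, 9, 5, 4, 7, 10, 1, 8, 12, 13, 6, 0, 11]
rank  pair      lcp
   1  s[2:],s[3:]  1  'a'
   2  s[3:],s[9:]  2  'ab'
   3  s[9:],s[5:]  1  'a'
   4  s[5:],s[4:]  0  ''
   5  s[4:],s[7:]  1  'b'
   6  s[7:],s[10:]  1  'b'
   7  s[10:],s[1:]  0  ''
   8  s[1:],s[8:]  2  'ca'
   9  s[8:],s[12:]  1  'c'
  10  s[12:],s[13:]  0  ''
  11  s[13:],s[6:]  1  'd'
  12  s[6:],s[0:]  1  'd'
  13  s[0:],s[11:]  2  'dc'

[0, 1, 2, 1, 0, 1, 1, 0, 2, 1, 0, 1, 1, 2]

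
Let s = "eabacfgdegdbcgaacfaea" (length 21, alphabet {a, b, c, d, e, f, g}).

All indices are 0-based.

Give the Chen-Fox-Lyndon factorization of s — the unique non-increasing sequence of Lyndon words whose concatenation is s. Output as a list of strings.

["e", "abacfgdegdbcg", "aacfae", "a"]

emit factor 1: 'e' (i=0, period=1)
emit factor 2: 'abacfgdegdbcg' (i=1, period=13)
emit factor 3: 'aacfae' (i=14, period=6)
emit factor 4: 'a' (i=20, period=1)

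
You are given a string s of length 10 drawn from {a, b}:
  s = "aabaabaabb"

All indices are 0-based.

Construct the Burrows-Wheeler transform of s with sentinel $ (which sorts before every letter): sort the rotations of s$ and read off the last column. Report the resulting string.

rank  rotation     last
    0  $aabaabaabb  b
    1  aabaabaabb$  $
    2  aabaabb$aab  b
    3  aabb$aabaab  b
    4  abaabaabb$a  a
    5  abaabb$aaba  a
    6  abb$aabaaba  a
    7  b$aabaabaab  b
    8  baabaabb$aa  a
    9  baabb$aabaa  a
   10  bb$aabaabaa  a

b$bbaaabaaa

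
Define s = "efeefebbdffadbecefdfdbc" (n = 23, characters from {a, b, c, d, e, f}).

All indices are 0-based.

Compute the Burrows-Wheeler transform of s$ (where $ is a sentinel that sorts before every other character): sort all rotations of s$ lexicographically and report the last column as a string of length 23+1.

rank  rotation                  last
    0  $efeefebbdffadbecefdfdbc  c
    1  adbecefdfdbc$efeefebbdff  f
    2  bbdffadbecefdfdbc$efeefe  e
    3  bc$efeefebbdffadbecefdfd  d
    4  bdffadbecefdfdbc$efeefeb  b
    5  becefdfdbc$efeefebbdffad  d
    6  c$efeefebbdffadbecefdfdb  b
    7  cefdfdbc$efeefebbdffadbe  e
    8  dbc$efeefebbdffadbecefdf  f
    9  dbecefdfdbc$efeefebbdffa  a
   10  dfdbc$efeefebbdffadbecef  f
   11  dffadbecefdfdbc$efeefebb  b
   12  ebbdffadbecefdfdbc$efeef  f
   13  ecefdfdbc$efeefebbdffadb  b
   14  eefebbdffadbecefdfdbc$ef  f
   15  efdfdbc$efeefebbdffadbec  c
   16  efebbdffadbecefdfdbc$efe  e
   17  efeefebbdffadbecefdfdbc$  $
   18  fadbecefdfdbc$efeefebbdf  f
   19  fdbc$efeefebbdffadbecefd  d
   20  fdfdbc$efeefebbdffadbece  e
   21  febbdffadbecefdfdbc$efee  e
   22  feefebbdffadbecefdfdbc$e  e
   23  ffadbecefdfdbc$efeefebbd  d

cfedbdbefafbfbfce$fdeeed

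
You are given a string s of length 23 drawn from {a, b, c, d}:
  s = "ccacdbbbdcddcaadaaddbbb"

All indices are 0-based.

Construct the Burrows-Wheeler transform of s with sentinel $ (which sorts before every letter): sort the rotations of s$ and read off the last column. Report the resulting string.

rank  rotation                  last
    0  $ccacdbbbdcddcaadaaddbbb  b
    1  aadaaddbbb$ccacdbbbdcddc  c
    2  aaddbbb$ccacdbbbdcddcaad  d
    3  acdbbbdcddcaadaaddbbb$cc  c
    4  adaaddbbb$ccacdbbbdcddca  a
    5  addbbb$ccacdbbbdcddcaada  a
    6  b$ccacdbbbdcddcaadaaddbb  b
    7  bb$ccacdbbbdcddcaadaaddb  b
    8  bbb$ccacdbbbdcddcaadaadd  d
    9  bbbdcddcaadaaddbbb$ccacd  d
   10  bbdcddcaadaaddbbb$ccacdb  b
   11  bdcddcaadaaddbbb$ccacdbb  b
   12  caadaaddbbb$ccacdbbbdcdd  d
   13  cacdbbbdcddcaadaaddbbb$c  c
   14  ccacdbbbdcddcaadaaddbbb$  $
   15  cdbbbdcddcaadaaddbbb$cca  a
   16  cddcaadaaddbbb$ccacdbbbd  d
   17  daaddbbb$ccacdbbbdcddcaa  a
   18  dbbb$ccacdbbbdcddcaadaad  d
   19  dbbbdcddcaadaaddbbb$ccac  c
   20  dcaadaaddbbb$ccacdbbbdcd  d
   21  dcddcaadaaddbbb$ccacdbbb  b
   22  ddbbb$ccacdbbbdcddcaadaa  a
   23  ddcaadaaddbbb$ccacdbbbdc  c

bcdcaabbddbbdc$adadcdbac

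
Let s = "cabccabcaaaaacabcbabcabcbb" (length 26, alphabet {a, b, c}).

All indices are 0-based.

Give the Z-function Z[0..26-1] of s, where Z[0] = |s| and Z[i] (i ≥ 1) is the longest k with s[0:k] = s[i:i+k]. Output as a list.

[26, 0, 0, 1, 4, 0, 0, 2, 0, 0, 0, 0, 0, 4, 0, 0, 1, 0, 0, 0, 4, 0, 0, 1, 0, 0]

Z[0]=26
i=1: fresh scan; Z[1]=0
i=2: fresh scan; Z[2]=0
i=3: fresh scan; Z[3]=1 grow→box=[3,4)
i=4: fresh scan; Z[4]=4 grow→box=[4,8)
i=5: min(r-i=3, Z[1]=0)=0; Z[5]=0
i=6: min(r-i=2, Z[2]=0)=0; Z[6]=0
i=7: min(r-i=1, Z[3]=1)=1; Z[7]=2 grow→box=[7,9)
i=8: min(r-i=1, Z[1]=0)=0; Z[8]=0
i=9: fresh scan; Z[9]=0
i=10: fresh scan; Z[10]=0
i=11: fresh scan; Z[11]=0
i=12: fresh scan; Z[12]=0
i=13: fresh scan; Z[13]=4 grow→box=[13,17)
i=14: min(r-i=3, Z[1]=0)=0; Z[14]=0
i=15: min(r-i=2, Z[2]=0)=0; Z[15]=0
i=16: min(r-i=1, Z[3]=1)=1; Z[16]=1
i=17: fresh scan; Z[17]=0
i=18: fresh scan; Z[18]=0
i=19: fresh scan; Z[19]=0
i=20: fresh scan; Z[20]=4 grow→box=[20,24)
i=21: min(r-i=3, Z[1]=0)=0; Z[21]=0
i=22: min(r-i=2, Z[2]=0)=0; Z[22]=0
i=23: min(r-i=1, Z[3]=1)=1; Z[23]=1
i=24: fresh scan; Z[24]=0
i=25: fresh scan; Z[25]=0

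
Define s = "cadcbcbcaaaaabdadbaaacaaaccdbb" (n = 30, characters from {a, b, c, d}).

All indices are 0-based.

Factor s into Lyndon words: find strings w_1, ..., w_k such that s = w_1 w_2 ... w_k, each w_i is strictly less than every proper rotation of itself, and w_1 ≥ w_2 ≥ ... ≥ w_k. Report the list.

emit factor 1: 'c' (i=0, period=1)
emit factor 2: 'adcbcbc' (i=1, period=7)
emit factor 3: 'aaaaabdadbaaacaaaccdbb' (i=8, period=22)

["c", "adcbcbc", "aaaaabdadbaaacaaaccdbb"]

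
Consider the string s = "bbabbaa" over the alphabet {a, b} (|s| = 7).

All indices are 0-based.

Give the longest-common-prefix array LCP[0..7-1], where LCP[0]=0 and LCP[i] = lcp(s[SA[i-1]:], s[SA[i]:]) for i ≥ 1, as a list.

[0, 1, 1, 0, 2, 1, 3]

rank→(start, suffix):
  0 → (6, 'a')
  1 → (5, 'aa')
  2 → (2, 'abbaa')
  3 → (4, 'baa')
  4 → (1, 'babbaa')
  5 → (3, 'bbaa')
  6 → (0, 'bbabbaa')

SA = [6, 5, 2, 4, 1, 3, 0]
rank  pair      lcp
   1  s[6:],s[5:]  1  'a'
   2  s[5:],s[2:]  1  'a'
   3  s[2:],s[4:]  0  ''
   4  s[4:],s[1:]  2  'ba'
   5  s[1:],s[3:]  1  'b'
   6  s[3:],s[0:]  3  'bba'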